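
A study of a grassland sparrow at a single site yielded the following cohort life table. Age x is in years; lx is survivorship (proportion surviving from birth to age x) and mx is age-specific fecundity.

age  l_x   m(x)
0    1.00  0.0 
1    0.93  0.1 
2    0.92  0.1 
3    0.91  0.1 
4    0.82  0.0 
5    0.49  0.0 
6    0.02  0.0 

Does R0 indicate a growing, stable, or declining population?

R0 = Σ lx·mx = 0 + 0.093 + 0.092 + 0.091 + 0 + 0 + 0 = 0.276
R0 < 1, so the population is declining.

declining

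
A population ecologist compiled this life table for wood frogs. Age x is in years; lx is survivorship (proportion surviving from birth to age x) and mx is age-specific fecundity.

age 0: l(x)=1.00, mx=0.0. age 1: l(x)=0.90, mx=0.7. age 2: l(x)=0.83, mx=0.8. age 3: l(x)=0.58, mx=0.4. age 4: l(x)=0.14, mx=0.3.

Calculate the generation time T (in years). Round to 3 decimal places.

1.800

lx·mx: 0, 0.63, 0.664, 0.232, 0.042 → R0 = 1.568
x·lx·mx: 0, 0.63, 1.328, 0.696, 0.168 → Σ = 2.822
T = 2.822 / 1.568 = 1.799745… → 1.800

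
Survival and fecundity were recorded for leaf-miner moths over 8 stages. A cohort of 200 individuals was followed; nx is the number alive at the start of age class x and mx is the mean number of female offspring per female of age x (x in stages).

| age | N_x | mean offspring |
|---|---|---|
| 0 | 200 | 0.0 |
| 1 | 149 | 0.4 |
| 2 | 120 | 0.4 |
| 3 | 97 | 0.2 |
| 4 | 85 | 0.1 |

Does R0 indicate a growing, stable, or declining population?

lx = nx/n0 = nx/200: 1, 0.745, 0.6, 0.485, 0.425
R0 = Σ lx·mx = 0 + 0.298 + 0.24 + 0.097 + 0.0425 = 0.6775
R0 < 1, so the population is declining.

declining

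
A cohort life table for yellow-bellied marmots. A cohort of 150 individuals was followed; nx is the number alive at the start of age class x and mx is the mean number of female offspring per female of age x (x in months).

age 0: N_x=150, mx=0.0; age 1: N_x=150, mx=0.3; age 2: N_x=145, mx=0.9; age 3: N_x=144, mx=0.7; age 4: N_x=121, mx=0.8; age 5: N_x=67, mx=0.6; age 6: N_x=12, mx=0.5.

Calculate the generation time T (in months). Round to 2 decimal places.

2.94

lx = nx/n0 = nx/150: 1, 1, 0.96667…, 0.96, 0.80667…, 0.44667…, 0.08
lx·mx: 0, 0.3, 0.87…, 0.672, 0.645333…, 0.268…, 0.04 → R0 = 2.795333…
x·lx·mx: 0, 0.3, 1.74…, 2.016, 2.581333…, 1.34…, 0.24 → Σ = 8.217333…
T = 8.217333… / 2.795333… = 2.939661… → 2.94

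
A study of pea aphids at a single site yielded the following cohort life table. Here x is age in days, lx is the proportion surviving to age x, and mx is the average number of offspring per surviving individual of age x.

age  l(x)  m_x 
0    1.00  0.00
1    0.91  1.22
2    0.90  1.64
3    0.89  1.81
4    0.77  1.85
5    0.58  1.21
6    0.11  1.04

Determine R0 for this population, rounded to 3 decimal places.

6.438

lx·mx by age: 0, 1.1102, 1.476, 1.6109, 1.4245, 0.7018, 0.1144
R0 = Σ lx·mx = 6.4378 → 6.438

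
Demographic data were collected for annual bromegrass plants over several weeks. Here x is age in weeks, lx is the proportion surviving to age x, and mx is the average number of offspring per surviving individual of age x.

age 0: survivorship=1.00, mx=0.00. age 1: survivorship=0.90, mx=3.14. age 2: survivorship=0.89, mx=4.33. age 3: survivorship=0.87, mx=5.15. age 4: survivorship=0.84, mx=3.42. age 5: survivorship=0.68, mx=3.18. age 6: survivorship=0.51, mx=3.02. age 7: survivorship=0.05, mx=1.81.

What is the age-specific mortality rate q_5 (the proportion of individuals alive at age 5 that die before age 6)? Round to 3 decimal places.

0.250

q_5 = (l_5 − l_6) / l_5 = (0.68 − 0.51) / 0.68
     = 0.17 / 0.68 = 0.25 → 0.250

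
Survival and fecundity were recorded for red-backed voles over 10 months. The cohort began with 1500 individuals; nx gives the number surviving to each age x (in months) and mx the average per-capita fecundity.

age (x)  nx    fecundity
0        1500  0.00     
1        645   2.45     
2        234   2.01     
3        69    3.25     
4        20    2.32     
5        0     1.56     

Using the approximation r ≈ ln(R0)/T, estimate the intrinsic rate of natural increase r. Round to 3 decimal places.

lx = nx/n0 = nx/1500: 1, 0.43, 0.156, 0.046, 0.01333…, 0
R0 = Σ lx·mx = 0 + 1.0535 + 0.31356 + 0.1495 + 0.03093… + 0 = 1.547493…
Σ x·lx·mx = 2.252853…; T = 2.252853…/1.547493… = 1.45581…
r ≈ ln(R0)/T = ln(1.547493…)/1.45581… = 0.29993… → 0.300

0.300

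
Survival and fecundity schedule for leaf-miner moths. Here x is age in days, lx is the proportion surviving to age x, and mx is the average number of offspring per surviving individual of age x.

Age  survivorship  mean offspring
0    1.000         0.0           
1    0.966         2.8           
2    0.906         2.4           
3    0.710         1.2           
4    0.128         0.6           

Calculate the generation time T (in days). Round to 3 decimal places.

1.707

lx·mx: 0, 2.7048, 2.1744, 0.852, 0.0768 → R0 = 5.808
x·lx·mx: 0, 2.7048, 4.3488, 2.556, 0.3072 → Σ = 9.9168
T = 9.9168 / 5.808 = 1.707438… → 1.707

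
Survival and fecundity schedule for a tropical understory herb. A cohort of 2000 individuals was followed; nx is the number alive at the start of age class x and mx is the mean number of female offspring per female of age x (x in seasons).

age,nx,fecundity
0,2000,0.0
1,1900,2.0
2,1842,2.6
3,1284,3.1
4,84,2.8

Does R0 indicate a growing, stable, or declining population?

growing

lx = nx/n0 = nx/2000: 1, 0.95, 0.921, 0.642, 0.042
R0 = Σ lx·mx = 0 + 1.9 + 2.3946 + 1.9902 + 0.1176 = 6.4024
R0 > 1, so the population is growing.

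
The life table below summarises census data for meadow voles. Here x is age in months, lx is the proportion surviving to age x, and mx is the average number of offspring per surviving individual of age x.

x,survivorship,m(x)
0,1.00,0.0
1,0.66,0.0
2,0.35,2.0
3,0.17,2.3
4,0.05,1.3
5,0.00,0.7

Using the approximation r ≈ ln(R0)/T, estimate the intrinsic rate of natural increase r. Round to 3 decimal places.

0.059

R0 = Σ lx·mx = 0 + 0 + 0.7 + 0.391 + 0.065 + 0 = 1.156
Σ x·lx·mx = 2.833; T = 2.833/1.156 = 2.45069…
r ≈ ln(R0)/T = ln(1.156)/2.45069… = 0.05915… → 0.059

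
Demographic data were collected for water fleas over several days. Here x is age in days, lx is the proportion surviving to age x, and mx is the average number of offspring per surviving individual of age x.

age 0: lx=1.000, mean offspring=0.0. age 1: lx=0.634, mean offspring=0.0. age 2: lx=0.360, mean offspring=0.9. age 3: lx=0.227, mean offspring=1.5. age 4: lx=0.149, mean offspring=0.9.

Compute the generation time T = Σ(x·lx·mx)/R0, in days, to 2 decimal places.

lx·mx: 0, 0, 0.324, 0.3405, 0.1341 → R0 = 0.7986
x·lx·mx: 0, 0, 0.648, 1.0215, 0.5364 → Σ = 2.2059
T = 2.2059 / 0.7986 = 2.762209… → 2.76

2.76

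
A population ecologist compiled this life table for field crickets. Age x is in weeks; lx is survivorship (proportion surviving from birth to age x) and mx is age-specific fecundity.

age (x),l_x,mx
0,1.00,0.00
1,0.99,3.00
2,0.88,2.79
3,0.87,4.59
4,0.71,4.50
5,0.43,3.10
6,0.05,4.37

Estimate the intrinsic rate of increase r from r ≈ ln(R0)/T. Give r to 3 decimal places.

0.924

R0 = Σ lx·mx = 0 + 2.97 + 2.4552 + 3.9933 + 3.195 + 1.333 + 0.2185 = 14.165
Σ x·lx·mx = 40.6163; T = 40.6163/14.165 = 2.86737…
r ≈ ln(R0)/T = ln(14.165)/2.86737… = 0.92446… → 0.924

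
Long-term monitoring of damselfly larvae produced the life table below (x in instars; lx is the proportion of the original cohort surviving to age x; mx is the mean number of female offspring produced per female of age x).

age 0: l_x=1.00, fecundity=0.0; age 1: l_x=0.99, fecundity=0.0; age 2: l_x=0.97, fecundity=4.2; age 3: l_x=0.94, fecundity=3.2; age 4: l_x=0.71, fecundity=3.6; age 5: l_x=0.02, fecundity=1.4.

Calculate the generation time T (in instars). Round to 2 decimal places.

2.85

lx·mx: 0, 0, 4.074, 3.008, 2.556, 0.028 → R0 = 9.666
x·lx·mx: 0, 0, 8.148, 9.024, 10.224, 0.14 → Σ = 27.536
T = 27.536 / 9.666 = 2.848748… → 2.85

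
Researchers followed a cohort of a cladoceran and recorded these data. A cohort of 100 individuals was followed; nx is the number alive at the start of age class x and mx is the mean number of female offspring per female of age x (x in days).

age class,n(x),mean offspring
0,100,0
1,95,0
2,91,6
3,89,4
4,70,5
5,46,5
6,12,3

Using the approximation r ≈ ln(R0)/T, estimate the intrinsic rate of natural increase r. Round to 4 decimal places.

0.8382

lx = nx/n0 = nx/100: 1, 0.95, 0.91, 0.89, 0.7, 0.46, 0.12
R0 = Σ lx·mx = 0 + 0 + 5.46 + 3.56 + 3.5 + 2.3 + 0.36 = 15.18
Σ x·lx·mx = 49.26; T = 49.26/15.18 = 3.24506…
r ≈ ln(R0)/T = ln(15.18)/3.24506… = 0.838191… → 0.8382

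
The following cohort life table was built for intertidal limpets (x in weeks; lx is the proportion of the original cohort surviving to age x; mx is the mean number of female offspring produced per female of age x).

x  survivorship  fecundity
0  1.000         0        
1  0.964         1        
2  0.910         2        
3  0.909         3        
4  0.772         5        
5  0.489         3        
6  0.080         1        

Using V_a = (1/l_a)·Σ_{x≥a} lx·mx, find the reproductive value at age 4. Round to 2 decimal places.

lx·mx for x ≥ 4: 3.86, 1.467, 0.08 → sum = 5.407
V_4 = 5.407 / l_4 = 5.407 / 0.772 = 7.003886… → 7.00

7.00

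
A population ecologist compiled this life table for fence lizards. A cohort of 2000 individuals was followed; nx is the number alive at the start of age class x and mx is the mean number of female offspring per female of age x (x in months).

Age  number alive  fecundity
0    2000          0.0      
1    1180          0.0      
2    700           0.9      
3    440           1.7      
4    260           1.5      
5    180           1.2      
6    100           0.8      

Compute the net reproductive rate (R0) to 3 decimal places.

1.032

lx = nx/n0 = nx/2000: 1, 0.59, 0.35, 0.22, 0.13, 0.09, 0.05
lx·mx by age: 0, 0, 0.315, 0.374, 0.195, 0.108, 0.04
R0 = Σ lx·mx = 1.032 → 1.032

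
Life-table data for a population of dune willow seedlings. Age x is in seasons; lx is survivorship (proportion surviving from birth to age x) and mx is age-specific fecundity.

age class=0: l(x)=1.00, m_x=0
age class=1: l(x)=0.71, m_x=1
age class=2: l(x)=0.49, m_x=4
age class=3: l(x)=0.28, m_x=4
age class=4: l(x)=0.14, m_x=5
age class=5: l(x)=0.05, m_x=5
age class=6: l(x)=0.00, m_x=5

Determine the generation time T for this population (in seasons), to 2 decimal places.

2.54

lx·mx: 0, 0.71, 1.96, 1.12, 0.7, 0.25, 0 → R0 = 4.74
x·lx·mx: 0, 0.71, 3.92, 3.36, 2.8, 1.25, 0 → Σ = 12.04
T = 12.04 / 4.74 = 2.540084… → 2.54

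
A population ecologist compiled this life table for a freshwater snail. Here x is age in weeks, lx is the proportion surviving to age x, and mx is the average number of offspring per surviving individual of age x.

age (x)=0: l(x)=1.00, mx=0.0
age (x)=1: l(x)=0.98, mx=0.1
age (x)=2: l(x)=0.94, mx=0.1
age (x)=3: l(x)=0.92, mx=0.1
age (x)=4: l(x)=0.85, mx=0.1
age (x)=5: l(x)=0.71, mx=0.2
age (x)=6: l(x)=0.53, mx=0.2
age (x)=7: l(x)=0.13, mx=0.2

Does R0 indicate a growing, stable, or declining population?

declining

R0 = Σ lx·mx = 0 + 0.098 + 0.094 + 0.092 + 0.085 + 0.142 + 0.106 + 0.026 = 0.643
R0 < 1, so the population is declining.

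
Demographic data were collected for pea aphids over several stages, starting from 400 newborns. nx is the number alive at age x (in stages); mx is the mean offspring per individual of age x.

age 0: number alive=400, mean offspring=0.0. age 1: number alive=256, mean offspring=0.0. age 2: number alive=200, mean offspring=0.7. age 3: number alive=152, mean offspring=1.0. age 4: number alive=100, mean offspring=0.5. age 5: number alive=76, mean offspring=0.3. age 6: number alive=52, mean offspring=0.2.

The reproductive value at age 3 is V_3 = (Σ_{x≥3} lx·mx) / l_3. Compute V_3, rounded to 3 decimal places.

1.547

lx = nx/n0 = nx/400: 1, 0.64, 0.5, 0.38, 0.25, 0.19, 0.13
lx·mx for x ≥ 3: 0.38, 0.125, 0.057, 0.026 → sum = 0.588
V_3 = 0.588 / l_3 = 0.588 / 0.38 = 1.547368… → 1.547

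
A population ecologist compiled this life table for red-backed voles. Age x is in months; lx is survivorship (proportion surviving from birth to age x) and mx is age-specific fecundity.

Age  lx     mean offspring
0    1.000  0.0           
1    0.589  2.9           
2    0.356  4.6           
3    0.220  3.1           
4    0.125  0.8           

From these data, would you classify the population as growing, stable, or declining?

growing

R0 = Σ lx·mx = 0 + 1.7081 + 1.6376 + 0.682 + 0.1 = 4.1277
R0 > 1, so the population is growing.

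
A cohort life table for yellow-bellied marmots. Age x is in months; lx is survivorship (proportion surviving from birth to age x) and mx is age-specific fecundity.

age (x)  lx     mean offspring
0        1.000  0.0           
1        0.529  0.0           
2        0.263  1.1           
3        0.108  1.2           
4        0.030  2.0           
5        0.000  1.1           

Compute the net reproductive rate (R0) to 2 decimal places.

lx·mx by age: 0, 0, 0.2893, 0.1296, 0.06, 0
R0 = Σ lx·mx = 0.4789 → 0.48

0.48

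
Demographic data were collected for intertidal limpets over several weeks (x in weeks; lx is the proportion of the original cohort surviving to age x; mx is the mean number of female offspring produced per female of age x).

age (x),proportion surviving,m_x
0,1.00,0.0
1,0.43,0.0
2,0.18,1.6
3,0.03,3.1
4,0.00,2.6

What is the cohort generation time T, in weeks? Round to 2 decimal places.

lx·mx: 0, 0, 0.288, 0.093, 0 → R0 = 0.381
x·lx·mx: 0, 0, 0.576, 0.279, 0 → Σ = 0.855
T = 0.855 / 0.381 = 2.244094… → 2.24

2.24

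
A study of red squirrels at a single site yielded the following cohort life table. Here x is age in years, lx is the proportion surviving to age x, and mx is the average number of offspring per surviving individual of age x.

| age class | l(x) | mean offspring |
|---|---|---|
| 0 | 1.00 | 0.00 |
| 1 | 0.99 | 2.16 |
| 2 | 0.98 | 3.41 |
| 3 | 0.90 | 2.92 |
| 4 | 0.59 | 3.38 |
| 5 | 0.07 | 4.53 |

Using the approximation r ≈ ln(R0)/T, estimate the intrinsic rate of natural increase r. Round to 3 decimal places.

R0 = Σ lx·mx = 0 + 2.1384 + 3.3418 + 2.628 + 1.9942 + 0.3171 = 10.4195
Σ x·lx·mx = 26.2683; T = 26.2683/10.4195 = 2.52107…
r ≈ ln(R0)/T = ln(10.4195)/2.52107… = 0.92964… → 0.930

0.930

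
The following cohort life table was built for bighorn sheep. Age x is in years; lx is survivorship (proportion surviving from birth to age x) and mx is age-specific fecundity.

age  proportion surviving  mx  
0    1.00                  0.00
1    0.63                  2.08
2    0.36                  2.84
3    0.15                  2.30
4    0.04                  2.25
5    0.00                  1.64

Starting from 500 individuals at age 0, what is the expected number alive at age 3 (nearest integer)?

75

Expected survivors = N0 · l_3 = 500 × 0.15 = 75 → 75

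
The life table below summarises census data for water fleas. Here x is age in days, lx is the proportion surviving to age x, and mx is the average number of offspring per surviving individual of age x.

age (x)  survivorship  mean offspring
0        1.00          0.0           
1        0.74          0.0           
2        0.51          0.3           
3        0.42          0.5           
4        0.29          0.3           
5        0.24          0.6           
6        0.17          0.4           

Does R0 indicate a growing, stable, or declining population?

R0 = Σ lx·mx = 0 + 0 + 0.153 + 0.21 + 0.087 + 0.144 + 0.068 = 0.662
R0 < 1, so the population is declining.

declining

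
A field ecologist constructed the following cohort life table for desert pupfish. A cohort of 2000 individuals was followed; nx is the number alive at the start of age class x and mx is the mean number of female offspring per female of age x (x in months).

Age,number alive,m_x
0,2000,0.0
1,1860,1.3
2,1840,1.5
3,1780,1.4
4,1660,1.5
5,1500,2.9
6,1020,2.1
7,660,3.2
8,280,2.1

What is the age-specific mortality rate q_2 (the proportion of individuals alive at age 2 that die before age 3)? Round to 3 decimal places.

0.033

lx = nx/n0 = nx/2000: 1, 0.93, 0.92, 0.89, 0.83, 0.75, 0.51, 0.33, 0.14
q_2 = (l_2 − l_3) / l_2 = (0.92 − 0.89) / 0.92
     = 0.03 / 0.92 = 0.032609… → 0.033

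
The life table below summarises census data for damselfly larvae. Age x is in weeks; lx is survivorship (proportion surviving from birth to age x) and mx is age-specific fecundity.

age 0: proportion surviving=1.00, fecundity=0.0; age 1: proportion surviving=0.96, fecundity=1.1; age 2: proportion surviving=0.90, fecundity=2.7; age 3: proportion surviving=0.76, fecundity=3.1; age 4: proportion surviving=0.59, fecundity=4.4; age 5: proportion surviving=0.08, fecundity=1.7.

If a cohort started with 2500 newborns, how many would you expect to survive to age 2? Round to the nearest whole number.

Expected survivors = N0 · l_2 = 2500 × 0.90 = 2250 → 2250

2250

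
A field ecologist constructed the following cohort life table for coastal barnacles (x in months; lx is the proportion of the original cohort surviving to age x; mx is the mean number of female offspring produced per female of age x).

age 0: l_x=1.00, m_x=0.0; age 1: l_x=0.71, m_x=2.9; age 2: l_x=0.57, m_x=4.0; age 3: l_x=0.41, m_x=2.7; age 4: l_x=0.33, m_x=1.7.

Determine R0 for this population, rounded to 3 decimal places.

lx·mx by age: 0, 2.059, 2.28, 1.107, 0.561
R0 = Σ lx·mx = 6.007 → 6.007

6.007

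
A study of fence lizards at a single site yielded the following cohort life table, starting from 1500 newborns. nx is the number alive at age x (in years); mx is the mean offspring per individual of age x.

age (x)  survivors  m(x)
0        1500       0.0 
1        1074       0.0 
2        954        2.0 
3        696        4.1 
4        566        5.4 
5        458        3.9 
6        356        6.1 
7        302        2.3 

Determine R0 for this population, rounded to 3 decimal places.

lx = nx/n0 = nx/1500: 1, 0.716, 0.636, 0.464, 0.37733…, 0.30533…, 0.23733…, 0.20133…
lx·mx by age: 0, 0, 1.272, 1.9024, 2.0376…, 1.1908…, 1.447733…, 0.463067…
R0 = Σ lx·mx = 8.3136… → 8.314

8.314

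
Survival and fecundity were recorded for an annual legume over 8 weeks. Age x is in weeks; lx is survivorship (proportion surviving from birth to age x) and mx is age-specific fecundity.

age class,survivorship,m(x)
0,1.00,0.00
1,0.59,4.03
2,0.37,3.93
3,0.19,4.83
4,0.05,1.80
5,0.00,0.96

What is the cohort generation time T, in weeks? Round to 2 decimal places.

1.74

lx·mx: 0, 2.3777, 1.4541, 0.9177, 0.09, 0 → R0 = 4.8395
x·lx·mx: 0, 2.3777, 2.9082, 2.7531, 0.36, 0 → Σ = 8.399
T = 8.399 / 4.8395 = 1.73551… → 1.74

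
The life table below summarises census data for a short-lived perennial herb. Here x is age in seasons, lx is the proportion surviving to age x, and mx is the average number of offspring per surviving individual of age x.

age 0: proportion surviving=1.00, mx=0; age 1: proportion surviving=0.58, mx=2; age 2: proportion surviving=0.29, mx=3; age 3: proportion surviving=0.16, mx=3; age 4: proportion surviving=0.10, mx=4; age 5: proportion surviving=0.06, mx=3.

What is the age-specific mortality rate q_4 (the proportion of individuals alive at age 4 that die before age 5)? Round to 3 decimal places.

q_4 = (l_4 − l_5) / l_4 = (0.1 − 0.06) / 0.1
     = 0.04 / 0.1 = 0.4 → 0.400

0.400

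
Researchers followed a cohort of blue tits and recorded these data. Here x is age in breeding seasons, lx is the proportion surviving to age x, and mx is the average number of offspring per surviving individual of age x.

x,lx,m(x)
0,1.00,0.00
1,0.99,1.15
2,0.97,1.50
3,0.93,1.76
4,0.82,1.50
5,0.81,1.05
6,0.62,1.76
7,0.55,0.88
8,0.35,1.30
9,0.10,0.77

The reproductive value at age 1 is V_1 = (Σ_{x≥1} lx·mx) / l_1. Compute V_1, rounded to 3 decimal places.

lx·mx for x ≥ 1: 1.1385, 1.455, 1.6368, 1.23, 0.8505, 1.0912, 0.484, 0.455, 0.077 → sum = 8.418
V_1 = 8.418 / l_1 = 8.418 / 0.99 = 8.50303… → 8.503

8.503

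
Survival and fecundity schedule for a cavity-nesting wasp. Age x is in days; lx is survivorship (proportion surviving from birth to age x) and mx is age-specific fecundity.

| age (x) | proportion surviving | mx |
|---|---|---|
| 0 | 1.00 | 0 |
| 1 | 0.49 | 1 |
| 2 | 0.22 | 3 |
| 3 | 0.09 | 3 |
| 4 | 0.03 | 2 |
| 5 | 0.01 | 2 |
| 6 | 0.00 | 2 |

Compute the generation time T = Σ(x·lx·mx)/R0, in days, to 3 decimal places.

1.973

lx·mx: 0, 0.49, 0.66, 0.27, 0.06, 0.02, 0 → R0 = 1.5
x·lx·mx: 0, 0.49, 1.32, 0.81, 0.24, 0.1, 0 → Σ = 2.96
T = 2.96 / 1.5 = 1.973333… → 1.973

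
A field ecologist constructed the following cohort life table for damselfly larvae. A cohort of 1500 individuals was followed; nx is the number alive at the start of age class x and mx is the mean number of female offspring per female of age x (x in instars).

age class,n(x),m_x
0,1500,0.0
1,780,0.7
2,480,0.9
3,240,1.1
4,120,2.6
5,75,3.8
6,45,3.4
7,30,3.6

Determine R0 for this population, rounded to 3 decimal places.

1.400

lx = nx/n0 = nx/1500: 1, 0.52, 0.32, 0.16, 0.08, 0.05, 0.03, 0.02
lx·mx by age: 0, 0.364, 0.288, 0.176, 0.208, 0.19, 0.102, 0.072
R0 = Σ lx·mx = 1.4 → 1.400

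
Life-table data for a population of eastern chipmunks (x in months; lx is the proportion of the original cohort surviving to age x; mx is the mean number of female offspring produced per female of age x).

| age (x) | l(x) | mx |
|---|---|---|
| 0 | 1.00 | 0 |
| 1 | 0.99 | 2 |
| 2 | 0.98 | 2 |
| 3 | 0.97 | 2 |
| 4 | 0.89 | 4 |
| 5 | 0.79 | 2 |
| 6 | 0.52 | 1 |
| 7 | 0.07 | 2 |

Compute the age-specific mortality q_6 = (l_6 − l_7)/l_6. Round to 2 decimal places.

q_6 = (l_6 − l_7) / l_6 = (0.52 − 0.07) / 0.52
     = 0.45 / 0.52 = 0.865385… → 0.87

0.87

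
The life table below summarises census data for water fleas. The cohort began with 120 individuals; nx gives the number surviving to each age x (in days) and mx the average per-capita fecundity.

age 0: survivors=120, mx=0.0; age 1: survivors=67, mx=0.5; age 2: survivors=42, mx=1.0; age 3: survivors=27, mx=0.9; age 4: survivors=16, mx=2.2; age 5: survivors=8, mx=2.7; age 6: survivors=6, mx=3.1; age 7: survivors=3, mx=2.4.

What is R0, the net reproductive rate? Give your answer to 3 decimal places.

lx = nx/n0 = nx/120: 1, 0.55833…, 0.35, 0.225, 0.13333…, 0.06667…, 0.05, 0.025
lx·mx by age: 0, 0.279167…, 0.35, 0.2025, 0.293333…, 0.18…, 0.155, 0.06
R0 = Σ lx·mx = 1.52… → 1.520

1.520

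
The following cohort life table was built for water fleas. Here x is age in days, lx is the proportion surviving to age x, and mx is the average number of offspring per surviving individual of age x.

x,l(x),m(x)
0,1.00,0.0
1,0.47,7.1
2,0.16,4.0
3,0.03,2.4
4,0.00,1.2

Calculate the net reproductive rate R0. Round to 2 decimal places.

4.05

lx·mx by age: 0, 3.337, 0.64, 0.072, 0
R0 = Σ lx·mx = 4.049 → 4.05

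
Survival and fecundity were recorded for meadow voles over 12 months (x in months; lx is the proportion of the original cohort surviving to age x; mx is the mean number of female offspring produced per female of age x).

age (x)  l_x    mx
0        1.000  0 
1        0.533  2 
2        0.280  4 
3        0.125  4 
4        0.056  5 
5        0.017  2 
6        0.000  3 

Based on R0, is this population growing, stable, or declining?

growing

R0 = Σ lx·mx = 0 + 1.066 + 1.12 + 0.5 + 0.28 + 0.034 + 0 = 3
R0 > 1, so the population is growing.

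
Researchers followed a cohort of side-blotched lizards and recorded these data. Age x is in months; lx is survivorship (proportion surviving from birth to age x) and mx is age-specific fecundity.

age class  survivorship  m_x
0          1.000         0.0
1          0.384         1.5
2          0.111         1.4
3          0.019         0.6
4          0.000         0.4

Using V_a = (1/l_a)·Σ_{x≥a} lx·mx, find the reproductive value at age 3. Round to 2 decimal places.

lx·mx for x ≥ 3: 0.0114, 0 → sum = 0.0114
V_3 = 0.0114 / l_3 = 0.0114 / 0.019 = 0.6 → 0.60

0.60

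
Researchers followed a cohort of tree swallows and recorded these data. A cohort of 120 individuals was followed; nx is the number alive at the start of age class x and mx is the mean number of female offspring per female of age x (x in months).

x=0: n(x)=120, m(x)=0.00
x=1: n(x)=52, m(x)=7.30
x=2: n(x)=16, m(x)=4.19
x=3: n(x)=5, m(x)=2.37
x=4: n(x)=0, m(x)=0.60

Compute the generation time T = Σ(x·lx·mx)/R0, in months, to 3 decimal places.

lx = nx/n0 = nx/120: 1, 0.43333…, 0.13333…, 0.04167…, 0
lx·mx: 0, 3.163333…, 0.558667…, 0.09875…, 0 → R0 = 3.82075…
x·lx·mx: 0, 3.163333…, 1.117333…, 0.29625…, 0 → Σ = 4.576917…
T = 4.576917… / 3.82075… = 1.197911… → 1.198

1.198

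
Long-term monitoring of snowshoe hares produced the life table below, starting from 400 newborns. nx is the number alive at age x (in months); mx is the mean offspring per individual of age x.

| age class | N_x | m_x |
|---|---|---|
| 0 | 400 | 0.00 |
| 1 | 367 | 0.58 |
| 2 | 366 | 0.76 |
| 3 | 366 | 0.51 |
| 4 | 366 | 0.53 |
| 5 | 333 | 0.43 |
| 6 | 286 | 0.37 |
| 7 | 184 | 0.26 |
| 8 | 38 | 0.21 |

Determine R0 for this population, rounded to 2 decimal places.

lx = nx/n0 = nx/400: 1, 0.9175, 0.915, 0.915, 0.915, 0.8325, 0.715, 0.46, 0.095
lx·mx by age: 0, 0.53215, 0.6954, 0.46665, 0.48495, 0.357975, 0.26455, 0.1196, 0.01995
R0 = Σ lx·mx = 2.941225 → 2.94

2.94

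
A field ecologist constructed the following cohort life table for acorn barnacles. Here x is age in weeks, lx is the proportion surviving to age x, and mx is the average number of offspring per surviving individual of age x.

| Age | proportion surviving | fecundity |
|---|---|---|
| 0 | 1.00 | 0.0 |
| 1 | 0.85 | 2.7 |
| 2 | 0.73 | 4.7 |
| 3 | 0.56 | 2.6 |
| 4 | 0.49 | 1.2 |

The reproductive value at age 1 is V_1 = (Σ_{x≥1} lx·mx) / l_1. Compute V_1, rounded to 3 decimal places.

9.141

lx·mx for x ≥ 1: 2.295, 3.431, 1.456, 0.588 → sum = 7.77
V_1 = 7.77 / l_1 = 7.77 / 0.85 = 9.141176… → 9.141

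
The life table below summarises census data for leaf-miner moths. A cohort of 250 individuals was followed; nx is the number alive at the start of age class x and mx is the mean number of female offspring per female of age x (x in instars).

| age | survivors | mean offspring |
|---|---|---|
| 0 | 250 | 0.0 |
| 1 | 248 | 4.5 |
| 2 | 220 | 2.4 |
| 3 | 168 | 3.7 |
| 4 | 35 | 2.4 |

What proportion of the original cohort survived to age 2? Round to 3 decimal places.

l_2 = n_2/n_0 = 220/250 = 0.88 → 0.880

0.880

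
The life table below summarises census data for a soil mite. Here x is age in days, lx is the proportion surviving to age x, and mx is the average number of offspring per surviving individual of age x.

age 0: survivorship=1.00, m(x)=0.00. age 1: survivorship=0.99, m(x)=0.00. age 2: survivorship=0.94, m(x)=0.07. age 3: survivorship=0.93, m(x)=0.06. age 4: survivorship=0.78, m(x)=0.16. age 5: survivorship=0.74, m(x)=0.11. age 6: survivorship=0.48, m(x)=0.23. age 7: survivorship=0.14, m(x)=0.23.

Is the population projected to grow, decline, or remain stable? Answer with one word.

R0 = Σ lx·mx = 0 + 0 + 0.0658 + 0.0558 + 0.1248 + 0.0814 + 0.1104 + 0.0322 = 0.4704
R0 < 1, so the population is declining.

declining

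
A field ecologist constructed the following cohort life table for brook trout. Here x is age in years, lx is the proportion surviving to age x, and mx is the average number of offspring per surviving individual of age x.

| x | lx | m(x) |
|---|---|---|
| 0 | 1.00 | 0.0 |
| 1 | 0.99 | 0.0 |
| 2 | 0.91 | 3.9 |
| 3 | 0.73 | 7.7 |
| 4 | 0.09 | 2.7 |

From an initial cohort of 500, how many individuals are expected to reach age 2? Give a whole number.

Expected survivors = N0 · l_2 = 500 × 0.91 = 455 → 455

455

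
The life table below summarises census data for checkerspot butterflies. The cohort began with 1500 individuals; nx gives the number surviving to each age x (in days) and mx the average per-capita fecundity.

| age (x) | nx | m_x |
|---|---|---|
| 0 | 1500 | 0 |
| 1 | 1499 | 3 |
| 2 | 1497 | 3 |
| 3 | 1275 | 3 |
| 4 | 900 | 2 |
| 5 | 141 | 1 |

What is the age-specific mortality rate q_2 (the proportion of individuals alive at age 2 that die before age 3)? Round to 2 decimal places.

lx = nx/n0 = nx/1500: 1, 0.99933…, 0.998, 0.85, 0.6, 0.094
q_2 = (l_2 − l_3) / l_2 = (0.998 − 0.85) / 0.998
     = 0.148 / 0.998 = 0.148297… → 0.15

0.15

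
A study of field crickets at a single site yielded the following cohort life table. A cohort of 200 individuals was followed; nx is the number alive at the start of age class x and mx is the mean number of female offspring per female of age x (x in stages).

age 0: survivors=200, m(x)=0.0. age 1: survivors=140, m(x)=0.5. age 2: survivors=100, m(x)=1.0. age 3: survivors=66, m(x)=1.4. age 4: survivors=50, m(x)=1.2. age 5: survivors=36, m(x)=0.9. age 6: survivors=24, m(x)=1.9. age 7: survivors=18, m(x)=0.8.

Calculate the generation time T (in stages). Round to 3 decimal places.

3.191

lx = nx/n0 = nx/200: 1, 0.7, 0.5, 0.33, 0.25, 0.18, 0.12, 0.09
lx·mx: 0, 0.35, 0.5, 0.462, 0.3, 0.162, 0.228, 0.072 → R0 = 2.074
x·lx·mx: 0, 0.35, 1, 1.386, 1.2, 0.81, 1.368, 0.504 → Σ = 6.618
T = 6.618 / 2.074 = 3.190935… → 3.191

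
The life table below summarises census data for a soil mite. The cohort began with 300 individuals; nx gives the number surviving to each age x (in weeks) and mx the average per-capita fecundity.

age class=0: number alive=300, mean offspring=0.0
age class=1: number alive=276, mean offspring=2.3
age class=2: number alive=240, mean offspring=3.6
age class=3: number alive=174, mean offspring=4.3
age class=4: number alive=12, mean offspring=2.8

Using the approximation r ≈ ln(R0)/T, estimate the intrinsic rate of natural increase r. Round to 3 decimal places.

lx = nx/n0 = nx/300: 1, 0.92, 0.8, 0.58, 0.04
R0 = Σ lx·mx = 0 + 2.116 + 2.88 + 2.494 + 0.112 = 7.602
Σ x·lx·mx = 15.806; T = 15.806/7.602 = 2.07919…
r ≈ ln(R0)/T = ln(7.602)/2.07919… = 0.97558… → 0.976

0.976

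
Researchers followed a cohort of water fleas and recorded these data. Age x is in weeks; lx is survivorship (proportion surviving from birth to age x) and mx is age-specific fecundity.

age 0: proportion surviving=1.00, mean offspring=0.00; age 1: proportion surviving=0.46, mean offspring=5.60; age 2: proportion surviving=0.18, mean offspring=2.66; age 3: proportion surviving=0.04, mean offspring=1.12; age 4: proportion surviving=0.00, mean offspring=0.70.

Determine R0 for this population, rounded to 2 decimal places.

lx·mx by age: 0, 2.576, 0.4788, 0.0448, 0
R0 = Σ lx·mx = 3.0996 → 3.10

3.10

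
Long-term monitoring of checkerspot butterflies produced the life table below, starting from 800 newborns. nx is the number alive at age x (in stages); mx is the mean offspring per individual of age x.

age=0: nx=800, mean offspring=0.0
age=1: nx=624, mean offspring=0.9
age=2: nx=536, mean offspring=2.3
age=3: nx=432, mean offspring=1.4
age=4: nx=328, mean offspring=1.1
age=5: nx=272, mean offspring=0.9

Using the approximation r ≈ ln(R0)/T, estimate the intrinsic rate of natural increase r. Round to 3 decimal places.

0.530

lx = nx/n0 = nx/800: 1, 0.78, 0.67, 0.54, 0.41, 0.34
R0 = Σ lx·mx = 0 + 0.702 + 1.541 + 0.756 + 0.451 + 0.306 = 3.756
Σ x·lx·mx = 9.386; T = 9.386/3.756 = 2.49894…
r ≈ ln(R0)/T = ln(3.756)/2.49894… = 0.52957… → 0.530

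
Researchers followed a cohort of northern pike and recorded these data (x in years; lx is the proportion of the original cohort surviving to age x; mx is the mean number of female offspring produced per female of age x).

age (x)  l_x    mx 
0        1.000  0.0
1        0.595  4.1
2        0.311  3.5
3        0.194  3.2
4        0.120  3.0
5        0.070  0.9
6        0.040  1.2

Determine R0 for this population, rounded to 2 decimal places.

4.62

lx·mx by age: 0, 2.4395, 1.0885, 0.6208, 0.36, 0.063, 0.048
R0 = Σ lx·mx = 4.6198 → 4.62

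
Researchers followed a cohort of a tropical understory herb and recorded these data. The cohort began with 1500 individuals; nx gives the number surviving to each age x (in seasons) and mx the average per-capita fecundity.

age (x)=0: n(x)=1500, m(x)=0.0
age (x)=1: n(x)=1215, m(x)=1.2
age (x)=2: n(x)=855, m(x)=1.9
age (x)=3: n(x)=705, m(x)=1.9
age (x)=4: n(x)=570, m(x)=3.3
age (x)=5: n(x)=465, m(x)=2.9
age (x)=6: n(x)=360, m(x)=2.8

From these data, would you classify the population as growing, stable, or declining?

lx = nx/n0 = nx/1500: 1, 0.81, 0.57, 0.47, 0.38, 0.31, 0.24
R0 = Σ lx·mx = 0 + 0.972 + 1.083 + 0.893 + 1.254 + 0.899 + 0.672 = 5.773
R0 > 1, so the population is growing.

growing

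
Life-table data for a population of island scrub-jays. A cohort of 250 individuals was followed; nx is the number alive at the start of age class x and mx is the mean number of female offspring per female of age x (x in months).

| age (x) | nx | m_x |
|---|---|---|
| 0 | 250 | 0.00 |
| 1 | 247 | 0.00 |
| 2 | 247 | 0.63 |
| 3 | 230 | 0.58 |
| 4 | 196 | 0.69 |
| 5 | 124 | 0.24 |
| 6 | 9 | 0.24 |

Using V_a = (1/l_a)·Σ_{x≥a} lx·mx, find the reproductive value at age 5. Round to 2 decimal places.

lx = nx/n0 = nx/250: 1, 0.988, 0.988, 0.92, 0.784, 0.496, 0.036
lx·mx for x ≥ 5: 0.11904, 0.00864 → sum = 0.12768
V_5 = 0.12768 / l_5 = 0.12768 / 0.496 = 0.257419… → 0.26

0.26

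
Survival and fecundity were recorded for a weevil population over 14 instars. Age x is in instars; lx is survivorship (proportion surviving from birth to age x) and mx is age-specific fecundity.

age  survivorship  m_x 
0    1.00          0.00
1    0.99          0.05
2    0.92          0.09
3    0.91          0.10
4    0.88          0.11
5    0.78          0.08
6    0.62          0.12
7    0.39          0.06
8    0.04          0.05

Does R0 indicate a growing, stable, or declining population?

declining

R0 = Σ lx·mx = 0 + 0.0495 + 0.0828 + 0.091 + 0.0968 + 0.0624 + 0.0744 + 0.0234 + 0.002 = 0.4823
R0 < 1, so the population is declining.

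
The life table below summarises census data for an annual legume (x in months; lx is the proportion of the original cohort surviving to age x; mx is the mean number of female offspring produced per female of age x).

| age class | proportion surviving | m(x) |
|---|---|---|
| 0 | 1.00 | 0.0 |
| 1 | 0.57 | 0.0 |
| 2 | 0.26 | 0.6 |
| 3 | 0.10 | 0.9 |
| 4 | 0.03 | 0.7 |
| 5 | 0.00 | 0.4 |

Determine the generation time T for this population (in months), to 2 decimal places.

lx·mx: 0, 0, 0.156, 0.09, 0.021, 0 → R0 = 0.267
x·lx·mx: 0, 0, 0.312, 0.27, 0.084, 0 → Σ = 0.666
T = 0.666 / 0.267 = 2.494382… → 2.49

2.49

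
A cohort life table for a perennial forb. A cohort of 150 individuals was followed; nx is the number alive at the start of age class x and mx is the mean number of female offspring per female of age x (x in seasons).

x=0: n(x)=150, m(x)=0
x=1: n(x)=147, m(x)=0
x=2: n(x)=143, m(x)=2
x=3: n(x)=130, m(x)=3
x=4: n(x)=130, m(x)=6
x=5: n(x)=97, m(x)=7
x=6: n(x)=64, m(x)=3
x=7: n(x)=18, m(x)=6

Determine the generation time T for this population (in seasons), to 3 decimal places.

4.175

lx = nx/n0 = nx/150: 1, 0.98, 0.95333…, 0.86667…, 0.86667…, 0.64667…, 0.42667…, 0.12
lx·mx: 0, 0, 1.906667…, 2.6…, 5.2…, 4.526667…, 1.28…, 0.72 → R0 = 16.233333…
x·lx·mx: 0, 0, 3.813333…, 7.8…, 20.8…, 22.633333…, 7.68…, 5.04 → Σ = 67.766667…
T = 67.766667… / 16.233333… = 4.174538… → 4.175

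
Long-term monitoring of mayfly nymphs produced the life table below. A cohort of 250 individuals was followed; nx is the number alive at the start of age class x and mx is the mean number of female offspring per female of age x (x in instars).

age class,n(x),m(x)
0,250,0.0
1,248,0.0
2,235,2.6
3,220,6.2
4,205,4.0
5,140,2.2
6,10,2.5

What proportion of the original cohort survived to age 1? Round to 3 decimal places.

l_1 = n_1/n_0 = 248/250 = 0.992 → 0.992

0.992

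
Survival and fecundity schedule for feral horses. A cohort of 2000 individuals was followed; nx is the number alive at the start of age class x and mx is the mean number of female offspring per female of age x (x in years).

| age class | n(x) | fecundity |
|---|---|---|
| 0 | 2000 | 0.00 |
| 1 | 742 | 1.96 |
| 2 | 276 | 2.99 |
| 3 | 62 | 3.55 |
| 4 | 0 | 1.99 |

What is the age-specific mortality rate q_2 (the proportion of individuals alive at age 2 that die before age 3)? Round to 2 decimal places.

0.78

lx = nx/n0 = nx/2000: 1, 0.371, 0.138, 0.031, 0
q_2 = (l_2 − l_3) / l_2 = (0.138 − 0.031) / 0.138
     = 0.107 / 0.138 = 0.775362… → 0.78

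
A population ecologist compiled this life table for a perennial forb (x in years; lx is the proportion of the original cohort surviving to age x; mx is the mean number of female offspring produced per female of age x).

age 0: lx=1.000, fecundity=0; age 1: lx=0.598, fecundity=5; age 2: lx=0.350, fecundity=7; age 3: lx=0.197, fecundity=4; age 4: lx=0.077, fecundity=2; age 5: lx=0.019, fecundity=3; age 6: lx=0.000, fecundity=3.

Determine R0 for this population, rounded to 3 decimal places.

6.439

lx·mx by age: 0, 2.99, 2.45, 0.788, 0.154, 0.057, 0
R0 = Σ lx·mx = 6.439 → 6.439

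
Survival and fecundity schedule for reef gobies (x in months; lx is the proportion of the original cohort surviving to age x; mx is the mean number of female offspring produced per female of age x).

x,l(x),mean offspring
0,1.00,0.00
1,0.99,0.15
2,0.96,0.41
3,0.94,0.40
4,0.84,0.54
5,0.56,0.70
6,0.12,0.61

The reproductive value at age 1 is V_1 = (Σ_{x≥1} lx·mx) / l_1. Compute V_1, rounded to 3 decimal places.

1.855

lx·mx for x ≥ 1: 0.1485, 0.3936, 0.376, 0.4536, 0.392, 0.0732 → sum = 1.8369
V_1 = 1.8369 / l_1 = 1.8369 / 0.99 = 1.855455… → 1.855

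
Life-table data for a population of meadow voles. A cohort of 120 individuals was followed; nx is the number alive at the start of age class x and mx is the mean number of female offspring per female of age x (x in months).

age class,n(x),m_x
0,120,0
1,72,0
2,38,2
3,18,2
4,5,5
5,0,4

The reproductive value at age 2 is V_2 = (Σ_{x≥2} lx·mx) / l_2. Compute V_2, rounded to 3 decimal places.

3.605

lx = nx/n0 = nx/120: 1, 0.6, 0.31667…, 0.15, 0.04167…, 0
lx·mx for x ≥ 2: 0.633333…, 0.3, 0.208333…, 0 → sum = 1.141667…
V_2 = 1.141667… / l_2 = 1.141667… / 0.316667… = 3.605263… → 3.605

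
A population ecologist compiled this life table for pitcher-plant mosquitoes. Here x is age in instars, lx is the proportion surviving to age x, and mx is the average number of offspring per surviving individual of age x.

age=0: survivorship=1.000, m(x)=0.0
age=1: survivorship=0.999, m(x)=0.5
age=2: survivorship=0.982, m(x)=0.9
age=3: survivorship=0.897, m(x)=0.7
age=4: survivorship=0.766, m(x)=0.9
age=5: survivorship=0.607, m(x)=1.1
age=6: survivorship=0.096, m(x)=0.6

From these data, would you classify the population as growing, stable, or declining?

R0 = Σ lx·mx = 0 + 0.4995 + 0.8838 + 0.6279 + 0.6894 + 0.6677 + 0.0576 = 3.4259
R0 > 1, so the population is growing.

growing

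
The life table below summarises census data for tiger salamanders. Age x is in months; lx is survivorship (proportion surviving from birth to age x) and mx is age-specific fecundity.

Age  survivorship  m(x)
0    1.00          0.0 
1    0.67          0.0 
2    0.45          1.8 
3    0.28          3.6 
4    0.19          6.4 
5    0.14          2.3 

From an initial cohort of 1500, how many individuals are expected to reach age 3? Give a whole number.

420

Expected survivors = N0 · l_3 = 1500 × 0.28 = 420 → 420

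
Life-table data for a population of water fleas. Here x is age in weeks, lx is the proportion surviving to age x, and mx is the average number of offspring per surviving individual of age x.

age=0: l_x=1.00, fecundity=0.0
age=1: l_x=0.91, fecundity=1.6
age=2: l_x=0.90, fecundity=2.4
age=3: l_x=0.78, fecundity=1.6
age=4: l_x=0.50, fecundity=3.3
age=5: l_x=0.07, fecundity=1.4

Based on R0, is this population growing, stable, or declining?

R0 = Σ lx·mx = 0 + 1.456 + 2.16 + 1.248 + 1.65 + 0.098 = 6.612
R0 > 1, so the population is growing.

growing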